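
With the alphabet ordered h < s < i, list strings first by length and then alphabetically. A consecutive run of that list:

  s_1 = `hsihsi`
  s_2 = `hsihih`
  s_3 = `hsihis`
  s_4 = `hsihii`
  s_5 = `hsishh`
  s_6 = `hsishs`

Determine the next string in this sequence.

hsishi

Treat hsishs as a base-3 numeral over the given alphabet and add one, carrying through any trailing i's.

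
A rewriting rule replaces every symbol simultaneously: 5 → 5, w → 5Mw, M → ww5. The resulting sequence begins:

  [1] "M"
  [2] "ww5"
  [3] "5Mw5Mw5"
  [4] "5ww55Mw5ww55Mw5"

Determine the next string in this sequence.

55Mw5Mw55ww55Mw55Mw5Mw55ww55Mw5

Replace each of the 15 characters of 5ww55Mw5ww55Mw5 in place — 5 5Mw 5Mw 5 5 ww5 5Mw 5 5Mw 5Mw 5 5 ww5 5Mw 5 — and concatenate.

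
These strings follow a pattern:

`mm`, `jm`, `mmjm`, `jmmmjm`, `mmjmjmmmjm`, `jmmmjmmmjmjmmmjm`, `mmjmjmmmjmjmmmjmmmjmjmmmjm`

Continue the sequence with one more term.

jmmmjmmmjmjmmmjmmmjmjmmmjmjmmmjmmmjmjmmmjm

This is a Fibonacci-style word recurrence s(k) = s(k−2)·s(k−1): e.g. mm·jm = mmjm.
So term 8 is jmmmjmmmjmjmmmjm·mmjmjmmmjmjmmmjmmmjmjmmmjm.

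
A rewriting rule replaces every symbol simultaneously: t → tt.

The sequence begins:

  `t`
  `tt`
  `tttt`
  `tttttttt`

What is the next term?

tttttttttttttttt

Expanding tttttttt: t→tt, t→tt, t→tt, t→tt, t→tt, t→tt, t→tt, t→tt. Concatenated: tt tt tt tt tt tt tt tt.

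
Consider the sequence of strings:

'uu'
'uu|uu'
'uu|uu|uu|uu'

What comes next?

s(k+1) = s(k)·|·s(k) — each term doubles the last with '|' between the halves.
One more doubling of uu|uu|uu|uu gives the answer.

uu|uu|uu|uu|uu|uu|uu|uu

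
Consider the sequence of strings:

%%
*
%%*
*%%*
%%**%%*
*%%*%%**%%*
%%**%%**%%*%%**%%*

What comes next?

*%%*%%**%%*%%**%%**%%*%%**%%*

Each term (from the third on) is the two preceding terms concatenated in order: term 3 = %%·* = %%*.
So term 8 is *%%*%%**%%*·%%**%%**%%*%%**%%*.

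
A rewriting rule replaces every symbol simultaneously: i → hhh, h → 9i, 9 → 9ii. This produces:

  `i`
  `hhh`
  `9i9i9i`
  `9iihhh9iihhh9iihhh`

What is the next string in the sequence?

Replace each of the 18 characters of 9iihhh9iihhh9iihhh in place — 9ii hhh hhh 9i 9i 9i 9ii hhh hhh 9i 9i 9i 9ii hhh hhh 9i 9i 9i — and concatenate.

9iihhhhhh9i9i9i9iihhhhhh9i9i9i9iihhhhhh9i9i9i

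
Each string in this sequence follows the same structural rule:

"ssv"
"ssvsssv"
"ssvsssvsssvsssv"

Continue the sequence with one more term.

Each string is two copies of the previous one joined by 's'.
One more doubling of ssvsssvsssvsssv gives the answer.

ssvsssvsssvsssvsssvsssvsssvsssv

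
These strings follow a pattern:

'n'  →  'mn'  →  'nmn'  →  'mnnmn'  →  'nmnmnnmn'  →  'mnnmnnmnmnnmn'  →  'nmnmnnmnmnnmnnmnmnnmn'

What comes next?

mnnmnnmnmnnmnnmnmnnmnmnnmnnmnmnnmn

This is a Fibonacci-style word recurrence s(k) = s(k−2)·s(k−1): e.g. n·mn = nmn.
The next term joins mnnmnnmnmnnmn and nmnmnnmnmnnmnnmnmnnmn.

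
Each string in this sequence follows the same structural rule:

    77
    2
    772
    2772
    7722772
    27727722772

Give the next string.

From term 3 onward, concatenate the second-to-last term with the last: 77·2 = 772, 2·772 = 2772, …
Continuing: 7722772 · 27727722772 gives term 7.

772277227727722772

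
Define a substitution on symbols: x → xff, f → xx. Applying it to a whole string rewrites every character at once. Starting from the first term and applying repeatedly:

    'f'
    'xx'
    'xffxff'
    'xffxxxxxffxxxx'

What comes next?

φ(xffxxxxxffxxxx) expands symbol-by-symbol to xff xx xx xff xff xff xff xff xx xx xff xff xff xff; joining the 14 pieces gives the next term.

xffxxxxxffxffxffxffxffxxxxxffxffxffxff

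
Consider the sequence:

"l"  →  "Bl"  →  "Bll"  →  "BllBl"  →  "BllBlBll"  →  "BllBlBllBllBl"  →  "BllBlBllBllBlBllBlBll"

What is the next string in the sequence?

BllBlBllBllBlBllBlBllBllBlBllBllBl

Each term (from the third on) is the previous term followed by the one before it: term 3 = Bl·l = Bll.
The next term joins BllBlBllBllBlBllBlBll and BllBlBllBllBl.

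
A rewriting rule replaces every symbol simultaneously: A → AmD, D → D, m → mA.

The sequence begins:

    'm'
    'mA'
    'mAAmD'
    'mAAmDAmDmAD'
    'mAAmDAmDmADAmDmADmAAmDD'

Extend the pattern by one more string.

mAAmDAmDmADAmDmADmAAmDDAmDmADmAAmDDmAAmDAmDmADD

Applying the rule to each of the 23 symbols of mAAmDAmDmADAmDmADmAAmDD gives the pieces mA AmD AmD mA D AmD mA D mA AmD D AmD mA D mA AmD D mA AmD AmD mA D D, which concatenate to the answer.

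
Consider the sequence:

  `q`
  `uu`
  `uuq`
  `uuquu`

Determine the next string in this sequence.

From term 3 onward, concatenate the last term with the second-to-last: uu·q = uuq, uuq·uu = uuquu, …
Continuing: uuquu · uuq gives term 5.

uuquuuuq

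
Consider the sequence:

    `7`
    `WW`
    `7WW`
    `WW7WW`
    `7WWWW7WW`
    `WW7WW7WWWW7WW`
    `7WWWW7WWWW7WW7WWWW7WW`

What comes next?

WW7WW7WWWW7WW7WWWW7WWWW7WW7WWWW7WW

This is a Fibonacci-style word recurrence s(k) = s(k−2)·s(k−1): e.g. 7·WW = 7WW.
So term 8 is WW7WW7WWWW7WW·7WWWW7WWWW7WW7WWWW7WW.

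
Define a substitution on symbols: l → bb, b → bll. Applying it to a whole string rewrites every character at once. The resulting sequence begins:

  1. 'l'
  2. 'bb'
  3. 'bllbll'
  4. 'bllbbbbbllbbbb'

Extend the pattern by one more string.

bllbbbbbllbllbllbllbllbbbbbllbllbllbll

Replace each of the 14 characters of bllbbbbbllbbbb in place — bll bb bb bll bll bll bll bll bb bb bll bll bll bll — and concatenate.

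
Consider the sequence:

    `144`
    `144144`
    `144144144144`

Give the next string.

Every step duplicates the string.
Doubling 144144144144:

144144144144144144144144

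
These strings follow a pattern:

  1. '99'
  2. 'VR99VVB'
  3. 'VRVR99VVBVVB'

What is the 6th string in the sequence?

VRVRVRVRVR99VVBVVBVVBVVBVVB

Each term wraps the previous one in VR on the left and VVB on the right.
From VRVR99VVBVVB, 3 further steps: VRVR99VVBVVB → VRVRVR99VVBVVBVVB → VRVRVRVR99VVBVVBVVBVVB → (answer).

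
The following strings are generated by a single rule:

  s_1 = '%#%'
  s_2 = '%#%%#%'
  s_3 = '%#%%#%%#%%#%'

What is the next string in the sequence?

%#%%#%%#%%#%%#%%#%%#%%#%

Each string is two copies of the previous one concatenated.
So the next term is two copies of %#%%#%%#%%#%.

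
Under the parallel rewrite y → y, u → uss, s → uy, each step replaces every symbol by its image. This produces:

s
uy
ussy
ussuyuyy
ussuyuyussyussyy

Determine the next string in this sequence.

Replace each of the 16 characters of ussuyuyussyussyy in place — uss uy uy uss y uss y uss uy uy y uss uy uy y y — and concatenate.

ussuyuyussyussyussuyuyyussuyuyyy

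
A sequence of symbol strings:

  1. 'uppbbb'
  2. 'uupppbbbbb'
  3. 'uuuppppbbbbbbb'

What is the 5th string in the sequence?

uuuuuppppppbbbbbbbbbbb

The n-th term is n u's then n+1 p's then 2n+1 b's (n = 1, 2, …).
For term 5, n = 5, so the run lengths are 5, 6, 11.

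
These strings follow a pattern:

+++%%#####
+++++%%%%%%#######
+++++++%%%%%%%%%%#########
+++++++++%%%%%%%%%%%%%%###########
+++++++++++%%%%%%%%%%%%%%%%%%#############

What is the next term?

Each string has the form +^{2n+1} %^{4n-2} #^{2n+3} (n = 1, 2, …).
For the next term, n = 6, so the run lengths are 13, 22, 15.

+++++++++++++%%%%%%%%%%%%%%%%%%%%%%###############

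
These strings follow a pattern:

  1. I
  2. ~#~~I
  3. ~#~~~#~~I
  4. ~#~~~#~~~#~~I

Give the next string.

~#~~~#~~~#~~~#~~I

Every step adds ~#~~ at the front: s(k+1) = ~#~~·s(k).
So the next term is ~#~~·~#~~~#~~~#~~I.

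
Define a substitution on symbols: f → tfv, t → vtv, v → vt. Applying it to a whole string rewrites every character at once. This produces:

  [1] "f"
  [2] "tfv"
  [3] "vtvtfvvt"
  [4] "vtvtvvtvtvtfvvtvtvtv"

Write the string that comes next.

Rewriting the 20 symbols of vtvtvvtvtvtfvvtvtvtv one by one yields vt vtv vt vtv vt vt vtv vt vtv vt vtv tfv vt vt vtv vt vtv vt vtv vt; concatenated:

vtvtvvtvtvvtvtvtvvtvtvvtvtvtfvvtvtvtvvtvtvvtvtvvt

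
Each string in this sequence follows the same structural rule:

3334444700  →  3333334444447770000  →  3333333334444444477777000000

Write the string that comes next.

3333333333334444444444777777700000000

The n-th term is 3n 3's then 2n+2 4's then 2n-1 7's then 2n 0's (n = 1, 2, …).
For the next term, n = 4, so the run lengths are 12, 10, 7, 8.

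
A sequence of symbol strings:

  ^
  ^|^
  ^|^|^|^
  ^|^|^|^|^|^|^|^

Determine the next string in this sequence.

s(k+1) = s(k)·|·s(k) — each term doubles the last with '|' between the halves.
One more doubling of ^|^|^|^|^|^|^|^ gives the answer.

^|^|^|^|^|^|^|^|^|^|^|^|^|^|^|^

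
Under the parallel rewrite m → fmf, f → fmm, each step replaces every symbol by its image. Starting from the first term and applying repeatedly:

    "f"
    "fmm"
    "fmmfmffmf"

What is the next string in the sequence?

fmmfmffmffmmfmffmmfmmfmffmm

Rewriting each symbol of fmmfmffmf: f→fmm, m→fmf, m→fmf, f→fmm, m→fmf, f→fmm, f→fmm, m→fmf, f→fmm, which concatenates to fmm fmf fmf fmm fmf fmm fmm fmf fmm.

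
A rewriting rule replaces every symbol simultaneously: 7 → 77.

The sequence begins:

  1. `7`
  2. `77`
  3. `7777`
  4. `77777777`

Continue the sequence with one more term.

Rewriting each symbol of 77777777: 7→77, 7→77, 7→77, 7→77, 7→77, 7→77, 7→77, 7→77, which concatenates to 77 77 77 77 77 77 77 77.

7777777777777777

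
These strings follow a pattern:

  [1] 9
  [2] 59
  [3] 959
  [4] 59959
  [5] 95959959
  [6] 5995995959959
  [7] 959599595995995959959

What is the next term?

5995995959959959599595995995959959

Each term (from the third on) is the two preceding terms concatenated in order: term 3 = 9·59 = 959.
Continuing: 5995995959959 · 959599595995995959959 gives term 8.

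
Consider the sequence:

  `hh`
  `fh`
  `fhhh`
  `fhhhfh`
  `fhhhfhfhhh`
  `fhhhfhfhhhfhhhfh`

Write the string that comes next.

This is a Fibonacci-style word recurrence s(k) = s(k−1)·s(k−2): e.g. fh·hh = fhhh.
Continuing: fhhhfhfhhhfhhhfh · fhhhfhfhhh gives term 7.

fhhhfhfhhhfhhhfhfhhhfhfhhh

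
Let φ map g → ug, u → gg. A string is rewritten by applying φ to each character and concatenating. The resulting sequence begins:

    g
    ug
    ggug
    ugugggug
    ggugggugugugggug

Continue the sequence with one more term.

Replace each of the 16 characters of ggugggugugugggug in place — ug ug gg ug ug ug gg ug gg ug gg ug ug ug gg ug — and concatenate.

ugugggugugugggugggugggugugugggug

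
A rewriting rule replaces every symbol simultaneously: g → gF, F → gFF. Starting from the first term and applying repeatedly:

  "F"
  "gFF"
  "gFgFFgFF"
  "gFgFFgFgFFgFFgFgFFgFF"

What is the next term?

gFgFFgFgFFgFFgFgFFgFgFFgFFgFgFFgFFgFgFFgFgFFgFFgFgFFgFF

Applying the rule to each of the 21 symbols of gFgFFgFgFFgFFgFgFFgFF gives the pieces gF gFF gF gFF gFF gF gFF gF gFF gFF gF gFF gFF gF gFF gF gFF gFF gF gFF gFF, which concatenate to the answer.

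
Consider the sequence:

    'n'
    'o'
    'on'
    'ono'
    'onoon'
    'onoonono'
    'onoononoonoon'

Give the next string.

Each term (from the third on) is the previous term followed by the one before it: term 3 = o·n = on.
So term 8 is onoononoonoon·onoonono.

onoononoonoononoonono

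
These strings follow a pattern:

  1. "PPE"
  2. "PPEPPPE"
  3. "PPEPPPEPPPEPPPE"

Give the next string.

PPEPPPEPPPEPPPEPPPEPPPEPPPEPPPE

s(k+1) = s(k)·P·s(k) — each term doubles the last with 'P' between the halves.
So the next term is two copies of PPEPPPEPPPEPPPE with 'P' between the halves.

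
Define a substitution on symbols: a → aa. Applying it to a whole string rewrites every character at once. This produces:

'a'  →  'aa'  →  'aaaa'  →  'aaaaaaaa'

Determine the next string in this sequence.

aaaaaaaaaaaaaaaa

Rewriting each symbol of aaaaaaaa: a→aa, a→aa, a→aa, a→aa, a→aa, a→aa, a→aa, a→aa, which concatenates to aa aa aa aa aa aa aa aa.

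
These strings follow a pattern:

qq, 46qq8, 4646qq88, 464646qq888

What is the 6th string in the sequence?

s(k+1) = 46·s(k)·8, so each term gains 46 as a prefix and 8 as a suffix.
From 464646qq888, 2 further steps: 464646qq888 → 46464646qq8888 → (answer).

4646464646qq88888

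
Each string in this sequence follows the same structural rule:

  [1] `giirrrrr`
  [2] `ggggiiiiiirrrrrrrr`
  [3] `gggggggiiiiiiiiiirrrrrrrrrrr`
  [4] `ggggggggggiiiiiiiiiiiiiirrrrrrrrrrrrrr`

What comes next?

gggggggggggggiiiiiiiiiiiiiiiiiirrrrrrrrrrrrrrrrr

Term n consists of 3n-2 g's, followed by 4n-2 i's, followed by 3n+2 r's (n = 1, 2, …).
For the next term, n = 5, so the run lengths are 13, 18, 17.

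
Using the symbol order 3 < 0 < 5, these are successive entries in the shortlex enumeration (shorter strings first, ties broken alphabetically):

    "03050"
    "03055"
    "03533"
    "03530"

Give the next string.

03535

Treat 03530 as a base-3 numeral over the given alphabet and add one, carrying through any trailing 5's.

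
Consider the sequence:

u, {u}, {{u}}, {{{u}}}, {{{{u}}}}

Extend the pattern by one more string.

Each term wraps the previous one in { on the left and } on the right.
One more step from {{{{u}}}} gives the answer.

{{{{{u}}}}}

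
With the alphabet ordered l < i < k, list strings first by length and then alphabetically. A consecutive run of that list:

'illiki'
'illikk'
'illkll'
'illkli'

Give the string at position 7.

illkii

Continuing the enumeration 3 steps past illkli: illkli → illklk → illkil → (answer).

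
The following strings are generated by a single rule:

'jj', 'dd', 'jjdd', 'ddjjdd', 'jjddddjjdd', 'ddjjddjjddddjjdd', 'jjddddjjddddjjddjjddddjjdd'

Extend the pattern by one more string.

ddjjddjjddddjjddjjddddjjddddjjddjjddddjjdd

From term 3 onward, concatenate the second-to-last term with the last: jj·dd = jjdd, dd·jjdd = ddjjdd, …
So term 8 is ddjjddjjddddjjdd·jjddddjjddddjjddjjddddjjdd.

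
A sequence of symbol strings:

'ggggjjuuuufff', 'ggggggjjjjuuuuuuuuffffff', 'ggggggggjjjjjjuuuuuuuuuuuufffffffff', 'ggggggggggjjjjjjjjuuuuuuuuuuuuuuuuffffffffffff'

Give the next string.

Term n consists of 2n+2 g's, followed by 2n j's, followed by 4n u's, followed by 3n f's (n = 1, 2, …).
For the next term, n = 5, so the run lengths are 12, 10, 20, 15.

ggggggggggggjjjjjjjjjjuuuuuuuuuuuuuuuuuuuufffffffffffffff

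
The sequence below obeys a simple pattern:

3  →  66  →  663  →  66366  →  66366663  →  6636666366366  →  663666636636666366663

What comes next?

This is a Fibonacci-style word recurrence s(k) = s(k−1)·s(k−2): e.g. 66·3 = 663.
So term 8 is 663666636636666366663·6636666366366.

6636666366366663666636636666366366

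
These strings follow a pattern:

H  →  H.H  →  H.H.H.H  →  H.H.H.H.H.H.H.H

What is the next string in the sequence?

H.H.H.H.H.H.H.H.H.H.H.H.H.H.H.H

Each string is two copies of the previous one joined by '.'.
So the next term is two copies of H.H.H.H.H.H.H.H with '.' between the halves.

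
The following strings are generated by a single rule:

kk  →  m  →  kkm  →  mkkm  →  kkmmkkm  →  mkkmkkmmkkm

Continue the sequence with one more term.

kkmmkkmmkkmkkmmkkm

From term 3 onward, concatenate the second-to-last term with the last: kk·m = kkm, m·kkm = mkkm, …
The next term joins kkmmkkm and mkkmkkmmkkm.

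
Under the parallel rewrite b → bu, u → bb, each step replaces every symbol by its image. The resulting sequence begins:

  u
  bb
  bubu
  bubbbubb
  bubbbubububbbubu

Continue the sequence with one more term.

Replace each of the 16 characters of bubbbubububbbubu in place — bu bb bu bu bu bb bu bb bu bb bu bu bu bb bu bb — and concatenate.

bubbbubububbbubbbubbbubububbbubb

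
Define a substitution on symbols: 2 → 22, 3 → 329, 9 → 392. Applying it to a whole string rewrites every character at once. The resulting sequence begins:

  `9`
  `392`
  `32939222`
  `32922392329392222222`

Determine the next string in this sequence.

Rewriting the 20 symbols of 32922392329392222222 one by one yields 329 22 392 22 22 329 392 22 329 22 392 329 392 22 22 22 22 22 22 22; concatenated:

329223922222329392223292239232939222222222222222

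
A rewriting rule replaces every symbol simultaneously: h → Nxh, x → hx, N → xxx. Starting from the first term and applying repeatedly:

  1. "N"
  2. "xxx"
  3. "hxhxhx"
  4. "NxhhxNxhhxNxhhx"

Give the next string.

xxxhxNxhNxhhxxxxhxNxhNxhhxxxxhxNxhNxhhx

Replace each of the 15 characters of NxhhxNxhhxNxhhx in place — xxx hx Nxh Nxh hx xxx hx Nxh Nxh hx xxx hx Nxh Nxh hx — and concatenate.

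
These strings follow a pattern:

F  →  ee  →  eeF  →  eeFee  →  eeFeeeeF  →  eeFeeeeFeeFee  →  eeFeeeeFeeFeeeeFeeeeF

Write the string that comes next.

This is a Fibonacci-style word recurrence s(k) = s(k−1)·s(k−2): e.g. ee·F = eeF.
Continuing: eeFeeeeFeeFeeeeFeeeeF · eeFeeeeFeeFee gives term 8.

eeFeeeeFeeFeeeeFeeeeFeeFeeeeFeeFee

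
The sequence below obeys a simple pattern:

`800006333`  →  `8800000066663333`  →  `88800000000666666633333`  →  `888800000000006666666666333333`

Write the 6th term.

88888800000000000000666666666666666633333333

The n-th term is n 8's then 2n+2 0's then 3n-2 6's then n+2 3's (n = 1, 2, …).
At n = 6 the blocks have lengths 6, 14, 16, 8.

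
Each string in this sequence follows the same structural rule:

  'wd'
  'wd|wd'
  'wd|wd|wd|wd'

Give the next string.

s(k+1) = s(k)·|·s(k) — each term doubles the last with '|' between the halves.
One more doubling of wd|wd|wd|wd gives the answer.

wd|wd|wd|wd|wd|wd|wd|wd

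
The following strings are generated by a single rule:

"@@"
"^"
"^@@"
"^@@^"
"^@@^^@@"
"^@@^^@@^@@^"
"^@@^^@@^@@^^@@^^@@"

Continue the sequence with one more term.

^@@^^@@^@@^^@@^^@@^@@^^@@^@@^

Each term (from the third on) is the previous term followed by the one before it: term 3 = ^·@@ = ^@@.
The next term joins ^@@^^@@^@@^^@@^^@@ and ^@@^^@@^@@^.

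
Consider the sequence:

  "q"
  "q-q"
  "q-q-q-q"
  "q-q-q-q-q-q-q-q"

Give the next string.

Each string is two copies of the previous one joined by '-'.
One more doubling of q-q-q-q-q-q-q-q gives the answer.

q-q-q-q-q-q-q-q-q-q-q-q-q-q-q-q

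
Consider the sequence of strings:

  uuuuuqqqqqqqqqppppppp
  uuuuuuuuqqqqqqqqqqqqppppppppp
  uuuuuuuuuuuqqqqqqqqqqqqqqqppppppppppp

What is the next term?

Each string has the form u^{3n-1} q^{3n+3} p^{2n+3}, where the shown terms are n = 2, 3, 4.
At n = 5 the blocks have lengths 14, 18, 13.

uuuuuuuuuuuuuuqqqqqqqqqqqqqqqqqqppppppppppppp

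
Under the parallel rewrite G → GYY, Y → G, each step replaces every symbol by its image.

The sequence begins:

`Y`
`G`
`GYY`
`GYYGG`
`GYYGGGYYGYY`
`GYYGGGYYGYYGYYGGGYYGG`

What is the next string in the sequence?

GYYGGGYYGYYGYYGGGYYGGGYYGGGYYGYYGYYGGGYYGYY

φ(GYYGGGYYGYYGYYGGGYYGG) expands symbol-by-symbol to GYY G G GYY GYY GYY G G GYY G G GYY G G GYY GYY GYY G G GYY GYY; joining the 21 pieces gives the next term.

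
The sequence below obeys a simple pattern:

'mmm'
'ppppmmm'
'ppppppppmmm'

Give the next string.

Every step adds pppp at the front: s(k+1) = pppp·s(k).
So the next term is pppp·ppppppppmmm.

ppppppppppppmmm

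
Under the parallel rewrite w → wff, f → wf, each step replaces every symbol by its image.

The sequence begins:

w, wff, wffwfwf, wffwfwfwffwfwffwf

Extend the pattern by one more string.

Rewriting the 17 symbols of wffwfwfwffwfwffwf one by one yields wff wf wf wff wf wff wf wff wf wf wff wf wff wf wf wff wf; concatenated:

wffwfwfwffwfwffwfwffwfwfwffwfwffwfwfwffwf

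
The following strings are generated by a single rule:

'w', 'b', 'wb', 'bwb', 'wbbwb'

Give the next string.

bwbwbbwb

Each term (from the third on) is the two preceding terms concatenated in order: term 3 = w·b = wb.
The next term joins bwb and wbbwb.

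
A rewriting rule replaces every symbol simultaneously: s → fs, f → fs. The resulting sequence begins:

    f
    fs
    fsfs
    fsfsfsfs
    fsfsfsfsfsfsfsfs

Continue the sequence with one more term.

fsfsfsfsfsfsfsfsfsfsfsfsfsfsfsfs

φ(fsfsfsfsfsfsfsfs) expands symbol-by-symbol to fs fs fs fs fs fs fs fs fs fs fs fs fs fs fs fs; joining the 16 pieces gives the next term.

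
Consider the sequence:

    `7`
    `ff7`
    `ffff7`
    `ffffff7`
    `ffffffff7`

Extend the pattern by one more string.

The strings grow by a fixed prefix ff each time.
Applying this once more to ffffffff7:

ffffffffff7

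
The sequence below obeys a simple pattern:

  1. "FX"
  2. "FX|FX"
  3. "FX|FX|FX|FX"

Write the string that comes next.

Every step duplicates the string with '|' between the halves.
So the next term is two copies of FX|FX|FX|FX with '|' between the halves.

FX|FX|FX|FX|FX|FX|FX|FX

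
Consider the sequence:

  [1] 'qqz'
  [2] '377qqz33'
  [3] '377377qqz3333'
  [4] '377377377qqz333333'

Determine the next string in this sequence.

377377377377qqz33333333

Every step adds 377 to the front and 33 to the end of the previous string.
So the next term is 377·377377377qqz333333·33.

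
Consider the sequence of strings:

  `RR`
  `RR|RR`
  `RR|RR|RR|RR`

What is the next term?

s(k+1) = s(k)·|·s(k) — each term doubles the last with '|' between the halves.
One more doubling of RR|RR|RR|RR gives the answer.

RR|RR|RR|RR|RR|RR|RR|RR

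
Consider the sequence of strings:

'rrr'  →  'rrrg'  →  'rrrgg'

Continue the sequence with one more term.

The strings grow by a fixed suffix g each time.
Applying this once more to rrrgg:

rrrggg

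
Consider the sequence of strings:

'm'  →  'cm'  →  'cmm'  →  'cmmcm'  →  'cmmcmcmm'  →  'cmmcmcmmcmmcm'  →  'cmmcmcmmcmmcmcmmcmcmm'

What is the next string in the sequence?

This is a Fibonacci-style word recurrence s(k) = s(k−1)·s(k−2): e.g. cm·m = cmm.
The next term joins cmmcmcmmcmmcmcmmcmcmm and cmmcmcmmcmmcm.

cmmcmcmmcmmcmcmmcmcmmcmmcmcmmcmmcm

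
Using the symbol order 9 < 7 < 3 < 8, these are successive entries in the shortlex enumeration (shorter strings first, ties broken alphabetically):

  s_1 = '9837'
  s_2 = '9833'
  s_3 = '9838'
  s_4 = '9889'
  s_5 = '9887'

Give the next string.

9883

Treat 9887 as a base-4 numeral over the given alphabet and add one, carrying through any trailing 8's.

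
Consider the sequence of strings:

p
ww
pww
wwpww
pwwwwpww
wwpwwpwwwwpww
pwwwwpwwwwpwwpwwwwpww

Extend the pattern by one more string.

This is a Fibonacci-style word recurrence s(k) = s(k−2)·s(k−1): e.g. p·ww = pww.
Continuing: wwpwwpwwwwpww · pwwwwpwwwwpwwpwwwwpww gives term 8.

wwpwwpwwwwpwwpwwwwpwwwwpwwpwwwwpww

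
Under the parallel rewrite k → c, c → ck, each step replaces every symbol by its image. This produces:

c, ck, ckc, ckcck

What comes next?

ckcckckc

Rewriting each symbol of ckcck: c→ck, k→c, c→ck, c→ck, k→c, which concatenates to ck c ck ck c.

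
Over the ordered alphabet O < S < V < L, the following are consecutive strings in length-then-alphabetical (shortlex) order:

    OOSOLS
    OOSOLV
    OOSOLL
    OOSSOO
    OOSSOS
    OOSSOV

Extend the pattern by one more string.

OOSSOL

Find the rightmost character of OOSSOV below L, bump it to the next letter, and reset everything to its right to O.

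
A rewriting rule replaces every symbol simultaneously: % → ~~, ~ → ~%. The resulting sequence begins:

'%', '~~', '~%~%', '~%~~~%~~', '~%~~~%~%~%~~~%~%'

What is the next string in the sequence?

~%~~~%~%~%~~~%~~~%~~~%~%~%~~~%~~

φ(~%~~~%~%~%~~~%~%) expands symbol-by-symbol to ~% ~~ ~% ~% ~% ~~ ~% ~~ ~% ~~ ~% ~% ~% ~~ ~% ~~; joining the 16 pieces gives the next term.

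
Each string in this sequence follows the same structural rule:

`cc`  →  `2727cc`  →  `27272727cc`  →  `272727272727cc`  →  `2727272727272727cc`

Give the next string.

Each term is the previous one with 2727 prepended.
One more step from 2727272727272727cc gives the answer.

27272727272727272727cc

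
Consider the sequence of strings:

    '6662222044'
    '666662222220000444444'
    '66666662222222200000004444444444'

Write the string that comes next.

Each string has the form 6^{2n+1} 2^{2n+2} 0^{3n-2} 4^{4n-2} (n = 1, 2, …).
At n = 4 the blocks have lengths 9, 10, 10, 14.

6666666662222222222000000000044444444444444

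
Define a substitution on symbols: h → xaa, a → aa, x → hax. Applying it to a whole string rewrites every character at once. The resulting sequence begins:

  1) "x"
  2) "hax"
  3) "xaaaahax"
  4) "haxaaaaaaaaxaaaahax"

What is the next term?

xaaaahaxaaaaaaaaaaaaaaaahaxaaaaaaaaxaaaahax

φ(haxaaaaaaaaxaaaahax) expands symbol-by-symbol to xaa aa hax aa aa aa aa aa aa aa aa hax aa aa aa aa xaa aa hax; joining the 19 pieces gives the next term.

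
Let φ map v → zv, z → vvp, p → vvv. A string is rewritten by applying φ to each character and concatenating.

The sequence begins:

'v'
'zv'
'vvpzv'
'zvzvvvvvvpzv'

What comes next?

Expanding zvzvvvvvvpzv: z→vvp, v→zv, z→vvp, v→zv, v→zv, v→zv, v→zv, v→zv, v→zv, p→vvv, z→vvp, v→zv. Concatenated: vvp zv vvp zv zv zv zv zv zv vvv vvp zv.

vvpzvvvpzvzvzvzvzvzvvvvvvpzv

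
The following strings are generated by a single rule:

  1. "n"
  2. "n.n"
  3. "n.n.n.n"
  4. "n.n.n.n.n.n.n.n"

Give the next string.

s(k+1) = s(k)·.·s(k) — each term doubles the last with '.' between the halves.
Doubling n.n.n.n.n.n.n.n with '.' between the halves:

n.n.n.n.n.n.n.n.n.n.n.n.n.n.n.n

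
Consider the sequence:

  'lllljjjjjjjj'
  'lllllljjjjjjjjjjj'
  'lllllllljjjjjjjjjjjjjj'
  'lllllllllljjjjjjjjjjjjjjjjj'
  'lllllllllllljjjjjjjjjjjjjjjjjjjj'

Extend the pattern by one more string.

lllllllllllllljjjjjjjjjjjjjjjjjjjjjjj

Term n consists of 2n l's, followed by 3n+2 j's, where the shown terms are n = 2, 3, 4, 5, 6.
At n = 7 the blocks have lengths 14, 23.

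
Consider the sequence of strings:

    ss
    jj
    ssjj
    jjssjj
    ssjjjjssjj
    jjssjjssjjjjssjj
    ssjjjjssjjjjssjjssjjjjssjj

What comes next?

Each term (from the third on) is the two preceding terms concatenated in order: term 3 = ss·jj = ssjj.
The next term joins jjssjjssjjjjssjj and ssjjjjssjjjjssjjssjjjjssjj.

jjssjjssjjjjssjjssjjjjssjjjjssjjssjjjjssjj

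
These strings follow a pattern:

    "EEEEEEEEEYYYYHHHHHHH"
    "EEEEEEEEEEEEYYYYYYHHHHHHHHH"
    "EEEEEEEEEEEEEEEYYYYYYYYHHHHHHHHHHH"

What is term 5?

EEEEEEEEEEEEEEEEEEEEEYYYYYYYYYYYYHHHHHHHHHHHHHHH

Reading off run lengths: E runs 9, 12, 15; Y runs 4, 6, 8; H runs 7, 9, 11 — each is linear in n, where the shown terms are n = 2, 3, 4.
At n = 6 the blocks have lengths 21, 12, 15.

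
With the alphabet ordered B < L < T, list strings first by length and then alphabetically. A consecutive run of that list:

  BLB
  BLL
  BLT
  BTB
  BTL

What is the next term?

Find the rightmost character of BTL below T, bump it to the next letter, and reset everything to its right to B.

BTT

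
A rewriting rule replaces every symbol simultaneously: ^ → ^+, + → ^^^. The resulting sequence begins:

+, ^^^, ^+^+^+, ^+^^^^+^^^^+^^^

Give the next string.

Rewriting the 15 symbols of ^+^^^^+^^^^+^^^ one by one yields ^+ ^^^ ^+ ^+ ^+ ^+ ^^^ ^+ ^+ ^+ ^+ ^^^ ^+ ^+ ^+; concatenated:

^+^^^^+^+^+^+^^^^+^+^+^+^^^^+^+^+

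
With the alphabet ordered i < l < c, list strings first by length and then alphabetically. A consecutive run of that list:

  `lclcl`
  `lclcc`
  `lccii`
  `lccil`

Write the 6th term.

Stepping forward 2 times from lccil: lccil → lccic, then the target.

lccli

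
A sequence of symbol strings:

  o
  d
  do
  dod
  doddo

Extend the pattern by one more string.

From term 3 onward, concatenate the last term with the second-to-last: d·o = do, do·d = dod, …
So term 6 is doddo·dod.

doddodod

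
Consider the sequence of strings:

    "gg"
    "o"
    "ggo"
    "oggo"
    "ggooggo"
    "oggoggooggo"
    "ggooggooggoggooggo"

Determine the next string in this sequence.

oggoggooggoggooggooggoggooggo

Each term (from the third on) is the two preceding terms concatenated in order: term 3 = gg·o = ggo.
Continuing: oggoggooggo · ggooggooggoggooggo gives term 8.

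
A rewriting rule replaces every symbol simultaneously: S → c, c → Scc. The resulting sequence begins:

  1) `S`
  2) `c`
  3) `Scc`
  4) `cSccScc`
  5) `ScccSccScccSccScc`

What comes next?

cSccSccScccSccScccSccSccScccSccScccSccScc

Replace each of the 17 characters of ScccSccScccSccScc in place — c Scc Scc Scc c Scc Scc c Scc Scc Scc c Scc Scc c Scc Scc — and concatenate.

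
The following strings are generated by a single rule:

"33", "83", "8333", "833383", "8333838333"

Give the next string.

8333838333833383

Each term (from the third on) is the previous term followed by the one before it: term 3 = 83·33 = 8333.
So term 6 is 8333838333·833383.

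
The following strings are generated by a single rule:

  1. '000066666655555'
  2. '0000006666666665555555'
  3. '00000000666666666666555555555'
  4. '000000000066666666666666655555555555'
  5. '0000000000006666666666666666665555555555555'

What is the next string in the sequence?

Each string has the form 0^{2n} 6^{3n} 5^{2n+1}, where the shown terms are n = 2, 3, 4, 5, 6.
For the next term, n = 7, so the run lengths are 14, 21, 15.

00000000000000666666666666666666666555555555555555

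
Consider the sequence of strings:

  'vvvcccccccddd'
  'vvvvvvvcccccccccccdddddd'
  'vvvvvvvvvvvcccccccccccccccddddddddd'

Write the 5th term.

Each string has the form v^{4n-1} c^{4n+3} d^{3n} (n = 1, 2, …).
At n = 5 the blocks have lengths 19, 23, 15.

vvvvvvvvvvvvvvvvvvvcccccccccccccccccccccccddddddddddddddd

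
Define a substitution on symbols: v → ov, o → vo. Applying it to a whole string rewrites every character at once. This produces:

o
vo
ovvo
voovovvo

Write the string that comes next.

ovvovoovvoovovvo

Expanding voovovvo: v→ov, o→vo, o→vo, v→ov, o→vo, v→ov, v→ov, o→vo. Concatenated: ov vo vo ov vo ov ov vo.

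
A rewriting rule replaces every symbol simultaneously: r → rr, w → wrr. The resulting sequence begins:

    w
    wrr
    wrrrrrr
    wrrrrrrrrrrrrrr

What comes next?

wrrrrrrrrrrrrrrrrrrrrrrrrrrrrrr

Applying the rule to each of the 15 symbols of wrrrrrrrrrrrrrr gives the pieces wrr rr rr rr rr rr rr rr rr rr rr rr rr rr rr, which concatenate to the answer.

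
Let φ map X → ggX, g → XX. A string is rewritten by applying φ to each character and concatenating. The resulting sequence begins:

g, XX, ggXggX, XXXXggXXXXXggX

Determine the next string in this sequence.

Replace each of the 14 characters of XXXXggXXXXXggX in place — ggX ggX ggX ggX XX XX ggX ggX ggX ggX ggX XX XX ggX — and concatenate.

ggXggXggXggXXXXXggXggXggXggXggXXXXXggX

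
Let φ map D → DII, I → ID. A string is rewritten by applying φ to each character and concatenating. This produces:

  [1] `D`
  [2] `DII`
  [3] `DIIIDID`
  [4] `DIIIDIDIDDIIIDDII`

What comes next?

Rewriting the 17 symbols of DIIIDIDIDDIIIDDII one by one yields DII ID ID ID DII ID DII ID DII DII ID ID ID DII DII ID ID; concatenated:

DIIIDIDIDDIIIDDIIIDDIIDIIIDIDIDDIIDIIIDID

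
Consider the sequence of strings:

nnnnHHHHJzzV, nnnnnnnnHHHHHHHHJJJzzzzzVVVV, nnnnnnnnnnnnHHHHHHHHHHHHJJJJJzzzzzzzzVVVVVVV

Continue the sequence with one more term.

Reading off run lengths: n runs 4, 8, 12; H runs 4, 8, 12; J runs 1, 3, 5; z runs 2, 5, 8; V runs 1, 4, 7 — each is linear in n (n = 1, 2, …).
Setting n = 4 gives 16, 16, 7, 11, 10 characters in each block.

nnnnnnnnnnnnnnnnHHHHHHHHHHHHHHHHJJJJJJJzzzzzzzzzzzVVVVVVVVVV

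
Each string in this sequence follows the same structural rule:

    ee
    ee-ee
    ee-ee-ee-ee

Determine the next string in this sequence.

Every step duplicates the string with '-' between the halves.
One more doubling of ee-ee-ee-ee gives the answer.

ee-ee-ee-ee-ee-ee-ee-ee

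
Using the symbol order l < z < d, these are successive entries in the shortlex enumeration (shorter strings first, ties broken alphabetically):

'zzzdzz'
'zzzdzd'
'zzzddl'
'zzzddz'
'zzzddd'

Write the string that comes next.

zzdlll

The successor of zzzddd increments the rightmost position that isn't already d and resets every position after it to l.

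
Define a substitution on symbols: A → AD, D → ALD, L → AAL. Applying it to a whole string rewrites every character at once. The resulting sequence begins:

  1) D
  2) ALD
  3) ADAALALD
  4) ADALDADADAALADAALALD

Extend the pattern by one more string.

φ(ADALDADADAALADAALALD) expands symbol-by-symbol to AD ALD AD AAL ALD AD ALD AD ALD AD AD AAL AD ALD AD AD AAL AD AAL ALD; joining the 20 pieces gives the next term.

ADALDADAALALDADALDADALDADADAALADALDADADAALADAALALD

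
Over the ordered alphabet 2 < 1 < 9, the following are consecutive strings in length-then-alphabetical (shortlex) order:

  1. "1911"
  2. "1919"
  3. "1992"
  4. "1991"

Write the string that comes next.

1999

Treat 1991 as a base-3 numeral over the given alphabet and add one, carrying through any trailing 9's.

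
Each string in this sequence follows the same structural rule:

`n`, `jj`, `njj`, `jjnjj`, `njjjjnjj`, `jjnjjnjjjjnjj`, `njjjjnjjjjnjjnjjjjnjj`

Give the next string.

From term 3 onward, concatenate the second-to-last term with the last: n·jj = njj, jj·njj = jjnjj, …
The next term joins jjnjjnjjjjnjj and njjjjnjjjjnjjnjjjjnjj.

jjnjjnjjjjnjjnjjjjnjjjjnjjnjjjjnjj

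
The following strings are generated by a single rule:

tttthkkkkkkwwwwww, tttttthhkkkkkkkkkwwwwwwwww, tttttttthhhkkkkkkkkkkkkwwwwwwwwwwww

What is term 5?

Term n consists of 2n t's, followed by n-1 h's, followed by 3n k's, followed by 3n w's, where the shown terms are n = 2, 3, 4.
Setting n = 6 gives 12, 5, 18, 18 characters in each block.

tttttttttttthhhhhkkkkkkkkkkkkkkkkkkwwwwwwwwwwwwwwwwww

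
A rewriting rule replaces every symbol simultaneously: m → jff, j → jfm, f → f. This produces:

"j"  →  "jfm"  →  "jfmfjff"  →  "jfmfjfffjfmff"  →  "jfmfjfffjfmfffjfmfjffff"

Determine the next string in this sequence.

jfmfjfffjfmfffjfmfjfffffjfmfjfffjfmffff

Replace each of the 23 characters of jfmfjfffjfmfffjfmfjffff in place — jfm f jff f jfm f f f jfm f jff f f f jfm f jff f jfm f f f f — and concatenate.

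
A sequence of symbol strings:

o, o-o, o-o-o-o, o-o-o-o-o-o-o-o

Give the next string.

Each string is two copies of the previous one joined by '-'.
Doubling o-o-o-o-o-o-o-o with '-' between the halves:

o-o-o-o-o-o-o-o-o-o-o-o-o-o-o-o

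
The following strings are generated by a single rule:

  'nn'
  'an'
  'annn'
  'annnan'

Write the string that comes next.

annnanannn

From term 3 onward, concatenate the last term with the second-to-last: an·nn = annn, annn·an = annnan, …
So term 5 is annnan·annn.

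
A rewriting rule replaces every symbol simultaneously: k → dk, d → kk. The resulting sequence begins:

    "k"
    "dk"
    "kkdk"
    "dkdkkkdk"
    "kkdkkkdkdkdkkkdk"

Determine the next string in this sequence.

Replace each of the 16 characters of kkdkkkdkdkdkkkdk in place — dk dk kk dk dk dk kk dk kk dk kk dk dk dk kk dk — and concatenate.

dkdkkkdkdkdkkkdkkkdkkkdkdkdkkkdk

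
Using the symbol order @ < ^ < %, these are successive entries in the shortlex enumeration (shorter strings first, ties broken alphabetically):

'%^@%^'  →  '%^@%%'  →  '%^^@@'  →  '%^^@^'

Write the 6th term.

%^^^@

Advancing 2 positions from %^^@^ through %^^@^ → %^^@% reaches term 6.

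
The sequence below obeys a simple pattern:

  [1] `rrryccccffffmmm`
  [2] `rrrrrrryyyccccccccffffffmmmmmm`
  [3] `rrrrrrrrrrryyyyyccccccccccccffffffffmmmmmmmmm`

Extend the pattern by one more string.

Term n consists of 4n-1 r's, followed by 2n-1 y's, followed by 4n c's, followed by 2n+2 f's, followed by 3n m's (n = 1, 2, …).
At n = 4 the blocks have lengths 15, 7, 16, 10, 12.

rrrrrrrrrrrrrrryyyyyyyccccccccccccccccffffffffffmmmmmmmmmmmm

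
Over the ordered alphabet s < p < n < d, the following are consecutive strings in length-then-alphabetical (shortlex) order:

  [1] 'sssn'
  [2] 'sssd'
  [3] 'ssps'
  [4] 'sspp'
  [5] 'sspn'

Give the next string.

Treat sspn as a base-4 numeral over the given alphabet and add one, carrying through any trailing d's.

sspd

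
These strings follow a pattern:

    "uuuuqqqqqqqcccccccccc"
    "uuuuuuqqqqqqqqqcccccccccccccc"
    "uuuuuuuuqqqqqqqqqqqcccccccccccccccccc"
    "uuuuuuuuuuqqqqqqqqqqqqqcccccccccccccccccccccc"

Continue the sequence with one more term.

uuuuuuuuuuuuqqqqqqqqqqqqqqqcccccccccccccccccccccccccc

Reading off run lengths: u runs 4, 6, 8, 10; q runs 7, 9, 11, 13; c runs 10, 14, 18, 22 — each is linear in n, where the shown terms are n = 2, 3, 4, 5.
Setting n = 6 gives 12, 15, 26 characters in each block.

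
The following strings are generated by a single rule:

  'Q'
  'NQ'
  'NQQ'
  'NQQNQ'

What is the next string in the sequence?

NQQNQNQQ

From term 3 onward, concatenate the last term with the second-to-last: NQ·Q = NQQ, NQQ·NQ = NQQNQ, …
Continuing: NQQNQ · NQQ gives term 5.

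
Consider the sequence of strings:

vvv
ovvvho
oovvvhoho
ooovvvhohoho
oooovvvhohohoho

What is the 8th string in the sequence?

ooooooovvvhohohohohohoho

Each term wraps the previous one in o on the left and ho on the right.
From oooovvvhohohoho, 3 further steps: oooovvvhohohoho → ooooovvvhohohohoho → oooooovvvhohohohohoho → (answer).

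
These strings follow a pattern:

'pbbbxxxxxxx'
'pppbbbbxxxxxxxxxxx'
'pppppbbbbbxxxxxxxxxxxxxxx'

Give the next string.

pppppppbbbbbbxxxxxxxxxxxxxxxxxxx

Each string has the form p^{2n-1} b^{n+2} x^{4n+3} (n = 1, 2, …).
For the next term, n = 4, so the run lengths are 7, 6, 19.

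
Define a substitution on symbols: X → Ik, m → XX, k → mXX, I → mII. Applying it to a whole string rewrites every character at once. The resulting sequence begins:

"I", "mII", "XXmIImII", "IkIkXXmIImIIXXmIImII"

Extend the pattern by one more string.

Replace each of the 20 characters of IkIkXXmIImIIXXmIImII in place — mII mXX mII mXX Ik Ik XX mII mII XX mII mII Ik Ik XX mII mII XX mII mII — and concatenate.

mIImXXmIImXXIkIkXXmIImIIXXmIImIIIkIkXXmIImIIXXmIImII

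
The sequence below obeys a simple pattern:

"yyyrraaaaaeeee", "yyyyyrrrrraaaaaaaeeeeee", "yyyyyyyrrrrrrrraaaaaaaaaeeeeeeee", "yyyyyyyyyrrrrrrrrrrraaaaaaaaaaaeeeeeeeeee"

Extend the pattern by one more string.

yyyyyyyyyyyrrrrrrrrrrrrrraaaaaaaaaaaaaeeeeeeeeeeee

The n-th term is 2n+1 y's then 3n-1 r's then 2n+3 a's then 2n+2 e's (n = 1, 2, …).
At n = 5 the blocks have lengths 11, 14, 13, 12.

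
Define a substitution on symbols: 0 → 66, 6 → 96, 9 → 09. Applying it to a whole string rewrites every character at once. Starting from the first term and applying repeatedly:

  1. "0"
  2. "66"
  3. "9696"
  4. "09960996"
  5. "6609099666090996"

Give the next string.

Applying the rule to each of the 16 symbols of 6609099666090996 gives the pieces 96 96 66 09 66 09 09 96 96 96 66 09 66 09 09 96, which concatenate to the answer.

96966609660909969696660966090996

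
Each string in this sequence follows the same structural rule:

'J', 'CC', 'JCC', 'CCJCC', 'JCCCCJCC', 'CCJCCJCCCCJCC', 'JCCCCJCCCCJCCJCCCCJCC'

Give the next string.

From term 3 onward, concatenate the second-to-last term with the last: J·CC = JCC, CC·JCC = CCJCC, …
The next term joins CCJCCJCCCCJCC and JCCCCJCCCCJCCJCCCCJCC.

CCJCCJCCCCJCCJCCCCJCCCCJCCJCCCCJCC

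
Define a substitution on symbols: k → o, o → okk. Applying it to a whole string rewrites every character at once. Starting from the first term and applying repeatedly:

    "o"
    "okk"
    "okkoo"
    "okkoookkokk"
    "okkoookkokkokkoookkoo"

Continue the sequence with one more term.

Rewriting the 21 symbols of okkoookkokkokkoookkoo one by one yields okk o o okk okk okk o o okk o o okk o o okk okk okk o o okk okk; concatenated:

okkoookkokkokkoookkoookkoookkokkokkoookkokk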